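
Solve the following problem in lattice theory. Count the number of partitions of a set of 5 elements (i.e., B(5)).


B(n) = number of set partitions of an n-element set.
B(n) satisfies the recurrence: B(n+1) = sum_k C(n,k)*B(k).
B(5) = 52


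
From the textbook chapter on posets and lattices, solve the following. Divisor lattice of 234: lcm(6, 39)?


Join=lcm.
gcd(6,39)=3
lcm=78


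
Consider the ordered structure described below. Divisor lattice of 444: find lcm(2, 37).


In a divisor lattice, join = lcm (least common multiple).
gcd(2,37) = 1
lcm(2,37) = 2*37/gcd = 74/1 = 74


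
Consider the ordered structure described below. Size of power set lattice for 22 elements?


Power set = 2^n.
2^22 = 4194304


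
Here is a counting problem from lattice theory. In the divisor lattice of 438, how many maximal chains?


A maximal chain goes from the minimum element to a maximal element via cover relations.
Counting all min-to-max paths in the cover graph.
Total maximal chains: 6


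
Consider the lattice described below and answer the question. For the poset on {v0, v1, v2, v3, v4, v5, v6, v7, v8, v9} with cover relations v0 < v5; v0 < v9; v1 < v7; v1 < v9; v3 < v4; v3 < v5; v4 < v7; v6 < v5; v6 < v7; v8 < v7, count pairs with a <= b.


The order relation is {(a,b) : a <= b}, reflexive so it includes (a,a).
Examples: (v0,v0), (v0,v5), (v0,v9), (v1,v1), (v1,v7), ...
Total ordered pairs: 21


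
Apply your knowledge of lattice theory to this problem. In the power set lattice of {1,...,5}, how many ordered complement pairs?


Complement pair (a,b): a meet b = bottom, a join b = top.
Here: A intersect B = {} and A union B = {1,...,5}.
Pairs found: ({},{1,2,3,4,5}), ({1},{2,3,4,5}), ({2},{1,3,4,5}), ({3},{1,2,4,5}), ... (28 more)
Total ordered pairs: 32


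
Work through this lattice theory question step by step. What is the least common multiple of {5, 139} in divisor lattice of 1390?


In a divisor lattice, join = lcm (least common multiple).
Compute lcm iteratively: start with first element, then lcm(current, next).
Elements: [5, 139]
lcm(5,139) = 695
Final lcm = 695


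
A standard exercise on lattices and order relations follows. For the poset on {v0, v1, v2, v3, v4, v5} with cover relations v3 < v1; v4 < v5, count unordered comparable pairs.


A comparable pair {a,b} has a < b or b < a in the order.
Count unordered pairs where one element is strictly below the other.
Examples: {v1,v3}, {v4,v5}
Total comparable pairs: 2


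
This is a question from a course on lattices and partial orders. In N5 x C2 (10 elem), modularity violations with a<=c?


Modular law: if a <= c then a v (b ^ c) = (a v b) ^ c.
Check all triples (a,b,c) with a <= c among 10 elements.
  e.g. a=(a,0), b=(c,0), c=(b,0): lhs=(a,0) != rhs=(b,0)
  e.g. a=(a,0), b=(c,1), c=(b,0): lhs=(a,0) != rhs=(b,0)
Total violating triples: 6


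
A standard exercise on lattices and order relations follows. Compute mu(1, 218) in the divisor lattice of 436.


In a divisor lattice, mu(a,b) = mu(b/a) where mu is the classical Mobius function.
b/a = 218/1 = 218
Prime factorization of 218: primes [2, 109]
218 is squarefree with 2 prime factor(s), so mu(218) = (-1)^2 = 1


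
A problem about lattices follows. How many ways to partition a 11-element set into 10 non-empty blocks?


S(n,k) = k*S(n-1,k) + S(n-1,k-1).
S(10,10) = 1, S(10,9) = 45
S(11,10) = 10*1 + 45 = 10 + 45
S(11,10) = 55


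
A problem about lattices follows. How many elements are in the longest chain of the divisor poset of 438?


A chain is a totally ordered subset; we count the number of elements in a maximum chain.
Compute, for each element x, the size of the longest chain ending at x:
  1: 1
  2: 2
  3: 2
  73: 2
  6: 3
  146: 3
  ...
A maximum chain: 1 < 2 < 6 < 438
Number of elements in the longest chain: 4


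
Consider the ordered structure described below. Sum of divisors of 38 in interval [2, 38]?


Interval [2,38] in divisors of 38: [2, 38]
Sum = 40


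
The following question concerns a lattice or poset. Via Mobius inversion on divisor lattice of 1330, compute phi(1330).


phi(n) = n * prod_{p|n} (1 - 1/p).
Prime divisors of 1330: [2, 5, 7, 19]
phi(1330) = 1330 * (1 - 1/2) * (1 - 1/5) * (1 - 1/7) * (1 - 1/19)
phi(1330) = 432


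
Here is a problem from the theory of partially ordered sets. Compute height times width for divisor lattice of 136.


Height = length of longest chain minus 1; width = size of largest antichain.
A maximum chain: 1 | 17 | 34 | 68 | 136  (height 4).
A maximum antichain: {2, 17}  (width 2).
Product = 4 * 2 = 8


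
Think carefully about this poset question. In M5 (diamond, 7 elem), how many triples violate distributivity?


Distributive law: a ^ (b v c) = (a ^ b) v (a ^ c).
Check all 7^3 = 343 ordered triples (a,b,c).
  e.g. a=a1, b=a2, c=a3: lhs=a1 != rhs=0
  e.g. a=a1, b=a2, c=a4: lhs=a1 != rhs=0
Total violating triples: 60


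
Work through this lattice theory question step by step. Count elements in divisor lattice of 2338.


Divisors of 2338: [1, 2, 7, 14, 167, 334, 1169, 2338]
Count: 8


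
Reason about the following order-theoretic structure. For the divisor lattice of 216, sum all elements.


sigma(n) = sum of divisors.
Divisors of 216: [1, 2, 3, 4, 6, 8, 9, 12, 18, 24, 27, 36, 54, 72, 108, 216]
Sum = 600


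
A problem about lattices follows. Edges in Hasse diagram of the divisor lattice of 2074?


A cover relation a -< b holds when a < b with no c strictly between.
Cover relations:
  1 -< 2
  1 -< 17
  1 -< 61
  2 -< 34
  2 -< 122
  17 -< 34
  17 -< 1037
  34 -< 2074
  ...4 more
Total: 12


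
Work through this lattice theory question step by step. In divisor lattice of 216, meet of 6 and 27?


In a divisor lattice, meet = gcd (greatest common divisor).
By Euclidean algorithm or factoring: gcd(6,27) = 3


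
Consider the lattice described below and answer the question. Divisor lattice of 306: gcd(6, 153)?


Meet=gcd.
gcd(6,153)=3


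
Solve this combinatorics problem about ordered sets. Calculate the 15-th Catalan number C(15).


C(n) = C(2n, n) / (n+1).
C(30, 15) = 155117520
C(15) = 155117520 / 16 = 9694845


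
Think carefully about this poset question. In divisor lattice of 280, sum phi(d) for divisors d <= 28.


Divisors of 280 up to 28: [1, 2, 4, 5, 7, 8, 10, 14, 20, 28]
phi values: [1, 1, 2, 4, 6, 4, 4, 6, 8, 12]
Sum = 48


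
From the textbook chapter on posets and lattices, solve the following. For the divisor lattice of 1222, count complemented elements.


An element a is complemented if some b has a meet b = bottom, a join b = top.
a is complemented iff gcd(a, n/a)=1, i.e. a is a unitary divisor of 1222.
Complemented elements: 1, 2, 13, 26, 47, 94, ... (2 more)
Count: 8


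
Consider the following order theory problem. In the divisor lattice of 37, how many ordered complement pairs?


Complement pair (a,b): a meet b = bottom, a join b = top.
Here: gcd(a,b)=1 and lcm(a,b)=37, i.e. a*b=37 with a,b coprime.
Pairs found: (1,37), (37,1)
Total ordered pairs: 2


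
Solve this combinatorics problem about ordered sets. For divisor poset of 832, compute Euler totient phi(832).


phi(n) = n * prod_{p|n} (1 - 1/p).
Prime divisors of 832: [2, 13]
phi(832) = 832 * (1 - 1/2) * (1 - 1/13)
phi(832) = 384


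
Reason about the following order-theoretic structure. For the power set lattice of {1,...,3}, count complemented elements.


An element a is complemented if some b has a meet b = bottom, a join b = top.
every subset A has complement S\A, so all elements are complemented.
Complemented elements: {}, {1}, {2}, {3}, {1,2}, {1,3}, ... (2 more)
Count: 8


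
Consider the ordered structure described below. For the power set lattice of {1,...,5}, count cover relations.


A cover relation a -< b holds when a < b with no c strictly between.
Cover relations:
  {} -< {1}
  {} -< {2}
  {} -< {3}
  {} -< {4}
  {} -< {5}
  {1} -< {1,2}
  {1} -< {1,3}
  {1} -< {1,4}
  ...72 more
Total: 80


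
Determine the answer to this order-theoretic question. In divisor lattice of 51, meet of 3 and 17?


In a divisor lattice, meet = gcd (greatest common divisor).
By Euclidean algorithm or factoring: gcd(3,17) = 1


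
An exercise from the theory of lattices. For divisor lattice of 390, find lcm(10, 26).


In a divisor lattice, join = lcm (least common multiple).
Compute lcm iteratively: start with first element, then lcm(current, next).
Elements: [10, 26]
lcm(10,26) = 130
Final lcm = 130


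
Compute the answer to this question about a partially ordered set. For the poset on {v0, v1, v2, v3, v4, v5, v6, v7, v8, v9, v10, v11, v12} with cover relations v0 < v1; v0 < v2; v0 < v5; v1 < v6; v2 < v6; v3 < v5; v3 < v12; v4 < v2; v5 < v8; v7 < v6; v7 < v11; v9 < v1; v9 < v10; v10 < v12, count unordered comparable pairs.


A comparable pair {a,b} has a < b or b < a in the order.
Count unordered pairs where one element is strictly below the other.
Examples: {v0,v1}, {v0,v2}, {v0,v5}, {v0,v6}, ...
Total comparable pairs: 20


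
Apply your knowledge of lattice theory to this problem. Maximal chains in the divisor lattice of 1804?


A maximal chain goes from the minimum element to a maximal element via cover relations.
Counting all min-to-max paths in the cover graph.
Total maximal chains: 12


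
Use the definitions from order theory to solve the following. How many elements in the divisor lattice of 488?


Divisors of 488: [1, 2, 4, 8, 61, 122, 244, 488]
Count: 8


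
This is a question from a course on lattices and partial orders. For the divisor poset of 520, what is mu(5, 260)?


In a divisor lattice, mu(a,b) = mu(b/a) where mu is the classical Mobius function.
b/a = 260/5 = 52
Prime factorization of 52: primes [2, 13]
52 is not squarefree, so mu(52) = 0


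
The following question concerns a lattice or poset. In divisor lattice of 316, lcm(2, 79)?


Join=lcm.
gcd(2,79)=1
lcm=158


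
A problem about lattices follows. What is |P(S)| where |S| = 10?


Power set = 2^n.
2^10 = 1024


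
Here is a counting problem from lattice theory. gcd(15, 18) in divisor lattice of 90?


Meet=gcd.
gcd(15,18)=3


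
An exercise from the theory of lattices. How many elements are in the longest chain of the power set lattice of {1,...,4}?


A chain is a totally ordered subset; we count the number of elements in a maximum chain.
Compute, for each element x, the size of the longest chain ending at x:
  {}: 1
  {1}: 2
  {2}: 2
  {3}: 2
  {4}: 2
  {1,2}: 3
  ...
A maximum chain: {} < {1} < {1,2} < {1,2,3} < {1,2,3,4}
Number of elements in the longest chain: 5


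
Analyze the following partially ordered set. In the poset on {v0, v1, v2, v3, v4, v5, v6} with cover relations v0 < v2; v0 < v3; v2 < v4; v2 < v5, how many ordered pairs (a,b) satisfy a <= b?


The order relation is {(a,b) : a <= b}, reflexive so it includes (a,a).
Examples: (v0,v0), (v0,v2), (v0,v3), (v0,v4), (v0,v5), ...
Total ordered pairs: 13


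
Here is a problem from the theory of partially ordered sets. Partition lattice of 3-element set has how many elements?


B(n) = number of set partitions of an n-element set.
B(n) satisfies the recurrence: B(n+1) = sum_k C(n,k)*B(k).
B(3) = 5


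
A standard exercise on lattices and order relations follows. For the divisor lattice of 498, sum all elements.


sigma(n) = sum of divisors.
Divisors of 498: [1, 2, 3, 6, 83, 166, 249, 498]
Sum = 1008


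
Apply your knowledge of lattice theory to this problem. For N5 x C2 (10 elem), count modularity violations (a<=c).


Modular law: if a <= c then a v (b ^ c) = (a v b) ^ c.
Check all triples (a,b,c) with a <= c among 10 elements.
  e.g. a=(a,0), b=(c,0), c=(b,0): lhs=(a,0) != rhs=(b,0)
  e.g. a=(a,0), b=(c,1), c=(b,0): lhs=(a,0) != rhs=(b,0)
Total violating triples: 6


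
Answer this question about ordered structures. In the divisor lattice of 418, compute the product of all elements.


Divisors of 418: [1, 2, 11, 19, 22, 38, 209, 418]
Product = n^(d(n)/2) = 418^(8/2)
Product = 30528476176


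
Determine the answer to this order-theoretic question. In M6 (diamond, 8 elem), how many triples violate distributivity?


Distributive law: a ^ (b v c) = (a ^ b) v (a ^ c).
Check all 8^3 = 512 ordered triples (a,b,c).
  e.g. a=a1, b=a2, c=a3: lhs=a1 != rhs=0
  e.g. a=a1, b=a2, c=a4: lhs=a1 != rhs=0
Total violating triples: 120


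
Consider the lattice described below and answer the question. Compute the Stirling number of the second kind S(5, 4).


S(n,k) = k*S(n-1,k) + S(n-1,k-1).
S(4,4) = 1, S(4,3) = 6
S(5,4) = 4*1 + 6 = 4 + 6
S(5,4) = 10


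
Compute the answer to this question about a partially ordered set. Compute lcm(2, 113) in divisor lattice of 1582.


In a divisor lattice, join = lcm (least common multiple).
gcd(2,113) = 1
lcm(2,113) = 2*113/gcd = 226/1 = 226


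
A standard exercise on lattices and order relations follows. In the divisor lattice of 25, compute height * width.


Height = length of longest chain minus 1; width = size of largest antichain.
A maximum chain: 1 | 5 | 25  (height 2).
A maximum antichain: {1}  (width 1).
Product = 2 * 1 = 2


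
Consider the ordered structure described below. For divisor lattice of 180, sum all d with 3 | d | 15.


Interval [3,15] in divisors of 180: [3, 15]
Sum = 18


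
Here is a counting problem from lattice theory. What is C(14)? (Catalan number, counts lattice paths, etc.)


C(n) = C(2n, n) / (n+1).
C(28, 14) = 40116600
C(14) = 40116600 / 15 = 2674440


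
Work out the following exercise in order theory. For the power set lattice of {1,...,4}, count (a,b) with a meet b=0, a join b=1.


Complement pair (a,b): a meet b = bottom, a join b = top.
Here: A intersect B = {} and A union B = {1,...,4}.
Pairs found: ({},{1,2,3,4}), ({1},{2,3,4}), ({2},{1,3,4}), ({3},{1,2,4}), ... (12 more)
Total ordered pairs: 16


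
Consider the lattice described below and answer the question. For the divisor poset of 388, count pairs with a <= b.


The order relation is {(a,b) : a <= b}, reflexive so it includes (a,a).
Examples: (1,1), (1,194), (1,2), (1,388), (1,4), ...
Total ordered pairs: 18


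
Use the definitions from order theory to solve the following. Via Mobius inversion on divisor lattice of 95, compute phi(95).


phi(n) = n * prod_{p|n} (1 - 1/p).
Prime divisors of 95: [5, 19]
phi(95) = 95 * (1 - 1/5) * (1 - 1/19)
phi(95) = 72


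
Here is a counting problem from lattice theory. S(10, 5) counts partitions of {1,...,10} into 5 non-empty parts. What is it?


S(n,k) = k*S(n-1,k) + S(n-1,k-1).
S(9,5) = 6951, S(9,4) = 7770
S(10,5) = 5*6951 + 7770 = 34755 + 7770
S(10,5) = 42525


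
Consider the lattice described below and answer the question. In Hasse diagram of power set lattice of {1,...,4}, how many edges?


A cover relation a -< b holds when a < b with no c strictly between.
Cover relations:
  {} -< {1}
  {} -< {2}
  {} -< {3}
  {} -< {4}
  {1} -< {1,2}
  {1} -< {1,3}
  {1} -< {1,4}
  {2} -< {1,2}
  ...24 more
Total: 32


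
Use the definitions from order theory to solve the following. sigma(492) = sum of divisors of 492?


sigma(n) = sum of divisors.
Divisors of 492: [1, 2, 3, 4, 6, 12, 41, 82, 123, 164, 246, 492]
Sum = 1176


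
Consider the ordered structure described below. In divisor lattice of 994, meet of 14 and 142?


In a divisor lattice, meet = gcd (greatest common divisor).
By Euclidean algorithm or factoring: gcd(14,142) = 2


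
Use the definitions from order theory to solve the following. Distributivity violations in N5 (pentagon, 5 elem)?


Distributive law: a ^ (b v c) = (a ^ b) v (a ^ c).
Check all 5^3 = 125 ordered triples (a,b,c).
  e.g. a=b, b=a, c=c: lhs=b != rhs=a
  e.g. a=b, b=c, c=a: lhs=b != rhs=a
Total violating triples: 2


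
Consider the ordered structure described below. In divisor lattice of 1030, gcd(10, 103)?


Meet=gcd.
gcd(10,103)=1


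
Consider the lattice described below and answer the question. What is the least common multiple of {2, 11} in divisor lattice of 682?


In a divisor lattice, join = lcm (least common multiple).
Compute lcm iteratively: start with first element, then lcm(current, next).
Elements: [2, 11]
lcm(2,11) = 22
Final lcm = 22


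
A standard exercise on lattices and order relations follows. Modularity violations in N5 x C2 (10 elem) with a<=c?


Modular law: if a <= c then a v (b ^ c) = (a v b) ^ c.
Check all triples (a,b,c) with a <= c among 10 elements.
  e.g. a=(a,0), b=(c,0), c=(b,0): lhs=(a,0) != rhs=(b,0)
  e.g. a=(a,0), b=(c,1), c=(b,0): lhs=(a,0) != rhs=(b,0)
Total violating triples: 6


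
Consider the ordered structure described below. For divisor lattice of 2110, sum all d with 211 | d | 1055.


Interval [211,1055] in divisors of 2110: [211, 1055]
Sum = 1266


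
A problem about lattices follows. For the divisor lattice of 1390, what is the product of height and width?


Height = length of longest chain minus 1; width = size of largest antichain.
A maximum chain: 1 | 139 | 695 | 1390  (height 3).
A maximum antichain: {2, 5, 139}  (width 3).
Product = 3 * 3 = 9


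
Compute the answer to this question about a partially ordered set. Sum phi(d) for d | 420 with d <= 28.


Divisors of 420 up to 28: [1, 2, 3, 4, 5, 6, 7, 10, 12, 14, 15, 20, 21, 28]
phi values: [1, 1, 2, 2, 4, 2, 6, 4, 4, 6, 8, 8, 12, 12]
Sum = 72


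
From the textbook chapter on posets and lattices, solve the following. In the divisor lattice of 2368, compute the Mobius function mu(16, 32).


In a divisor lattice, mu(a,b) = mu(b/a) where mu is the classical Mobius function.
b/a = 32/16 = 2
Prime factorization of 2: primes [2]
2 is squarefree with 1 prime factor(s), so mu(2) = (-1)^1 = -1


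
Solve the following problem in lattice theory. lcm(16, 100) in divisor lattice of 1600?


Join=lcm.
gcd(16,100)=4
lcm=400


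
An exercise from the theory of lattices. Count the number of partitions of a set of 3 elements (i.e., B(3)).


B(n) = number of set partitions of an n-element set.
B(n) satisfies the recurrence: B(n+1) = sum_k C(n,k)*B(k).
B(3) = 5


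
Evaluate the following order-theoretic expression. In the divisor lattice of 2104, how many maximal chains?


A maximal chain goes from the minimum element to a maximal element via cover relations.
Counting all min-to-max paths in the cover graph.
Total maximal chains: 4


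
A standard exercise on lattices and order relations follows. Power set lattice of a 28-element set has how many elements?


Power set = 2^n.
2^28 = 268435456


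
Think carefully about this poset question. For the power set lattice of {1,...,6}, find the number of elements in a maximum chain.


A chain is a totally ordered subset; we count the number of elements in a maximum chain.
Compute, for each element x, the size of the longest chain ending at x:
  {}: 1
  {1}: 2
  {2}: 2
  {3}: 2
  {4}: 2
  {5}: 2
  ...
A maximum chain: {} < {1} < {1,2} < {1,2,3} < {1,2,3,4} < {1,2,3,4,5} < {1,2,3,4,5,6}
Number of elements in the longest chain: 7


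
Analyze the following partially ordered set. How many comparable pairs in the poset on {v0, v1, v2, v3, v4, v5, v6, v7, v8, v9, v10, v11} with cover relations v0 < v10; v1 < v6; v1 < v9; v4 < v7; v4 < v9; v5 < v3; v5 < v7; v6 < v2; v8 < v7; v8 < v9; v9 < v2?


A comparable pair {a,b} has a < b or b < a in the order.
Count unordered pairs where one element is strictly below the other.
Examples: {v0,v10}, {v1,v2}, {v1,v6}, {v1,v9}, ...
Total comparable pairs: 14


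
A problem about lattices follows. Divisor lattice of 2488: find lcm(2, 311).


In a divisor lattice, join = lcm (least common multiple).
gcd(2,311) = 1
lcm(2,311) = 2*311/gcd = 622/1 = 622


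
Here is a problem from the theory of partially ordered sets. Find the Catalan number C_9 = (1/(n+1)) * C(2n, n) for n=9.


C(n) = C(2n, n) / (n+1).
C(18, 9) = 48620
C(9) = 48620 / 10 = 4862


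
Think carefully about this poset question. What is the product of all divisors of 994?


Divisors of 994: [1, 2, 7, 14, 71, 142, 497, 994]
Product = n^(d(n)/2) = 994^(8/2)
Product = 976215137296


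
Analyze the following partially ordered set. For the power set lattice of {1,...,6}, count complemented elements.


An element a is complemented if some b has a meet b = bottom, a join b = top.
every subset A has complement S\A, so all elements are complemented.
Complemented elements: {}, {1}, {2}, {3}, {4}, {5}, ... (58 more)
Count: 64


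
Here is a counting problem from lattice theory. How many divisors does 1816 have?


Divisors of 1816: [1, 2, 4, 8, 227, 454, 908, 1816]
Count: 8


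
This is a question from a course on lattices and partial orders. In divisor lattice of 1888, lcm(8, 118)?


Join=lcm.
gcd(8,118)=2
lcm=472


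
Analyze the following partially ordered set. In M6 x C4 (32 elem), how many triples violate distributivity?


Distributive law: a ^ (b v c) = (a ^ b) v (a ^ c).
Check all 32^3 = 32768 ordered triples (a,b,c).
  e.g. a=(a1,0), b=(a2,0), c=(a3,0): lhs=(a1,0) != rhs=(0,0)
  e.g. a=(a1,0), b=(a2,0), c=(a3,1): lhs=(a1,0) != rhs=(0,0)
Total violating triples: 7680


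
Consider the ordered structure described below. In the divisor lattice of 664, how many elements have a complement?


An element a is complemented if some b has a meet b = bottom, a join b = top.
a is complemented iff gcd(a, n/a)=1, i.e. a is a unitary divisor of 664.
Complemented elements: 1, 8, 83, 664
Count: 4


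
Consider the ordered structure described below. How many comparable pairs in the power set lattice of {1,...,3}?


A comparable pair {a,b} has a < b or b < a in the order.
Count unordered pairs where one element is strictly below the other.
Examples: {{},{1}}, {{},{2}}, {{},{3}}, {{},{1,2}}, ...
Total comparable pairs: 19


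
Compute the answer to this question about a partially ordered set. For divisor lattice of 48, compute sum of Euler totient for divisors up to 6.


Divisors of 48 up to 6: [1, 2, 3, 4, 6]
phi values: [1, 1, 2, 2, 2]
Sum = 8


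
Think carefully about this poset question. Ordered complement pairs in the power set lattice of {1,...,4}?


Complement pair (a,b): a meet b = bottom, a join b = top.
Here: A intersect B = {} and A union B = {1,...,4}.
Pairs found: ({},{1,2,3,4}), ({1},{2,3,4}), ({2},{1,3,4}), ({3},{1,2,4}), ... (12 more)
Total ordered pairs: 16


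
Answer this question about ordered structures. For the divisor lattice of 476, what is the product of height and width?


Height = length of longest chain minus 1; width = size of largest antichain.
A maximum chain: 1 | 17 | 119 | 238 | 476  (height 4).
A maximum antichain: {4, 14, 34, 119}  (width 4).
Product = 4 * 4 = 16


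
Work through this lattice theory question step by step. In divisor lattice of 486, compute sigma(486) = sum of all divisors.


sigma(n) = sum of divisors.
Divisors of 486: [1, 2, 3, 6, 9, 18, 27, 54, 81, 162, 243, 486]
Sum = 1092


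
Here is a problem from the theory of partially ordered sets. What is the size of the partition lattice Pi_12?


B(n) = number of set partitions of an n-element set.
B(n) satisfies the recurrence: B(n+1) = sum_k C(n,k)*B(k).
B(12) = 4213597


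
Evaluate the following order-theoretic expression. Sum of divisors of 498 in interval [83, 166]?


Interval [83,166] in divisors of 498: [83, 166]
Sum = 249


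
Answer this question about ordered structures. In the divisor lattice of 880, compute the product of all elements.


Divisors of 880: [1, 2, 4, 5, 8, 10, 11, 16, 20, 22, 40, 44, 55, 80, 88, 110, 176, 220, 440, 880]
Product = n^(d(n)/2) = 880^(20/2)
Product = 278500976009402122240000000000


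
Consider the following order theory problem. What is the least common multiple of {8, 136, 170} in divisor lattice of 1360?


In a divisor lattice, join = lcm (least common multiple).
Compute lcm iteratively: start with first element, then lcm(current, next).
Elements: [8, 136, 170]
lcm(8,136) = 136
lcm(136,170) = 680
Final lcm = 680


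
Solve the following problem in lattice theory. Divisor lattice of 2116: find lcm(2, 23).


In a divisor lattice, join = lcm (least common multiple).
gcd(2,23) = 1
lcm(2,23) = 2*23/gcd = 46/1 = 46


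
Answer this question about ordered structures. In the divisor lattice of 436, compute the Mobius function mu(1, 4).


In a divisor lattice, mu(a,b) = mu(b/a) where mu is the classical Mobius function.
b/a = 4/1 = 4
Prime factorization of 4: primes [2]
4 is not squarefree, so mu(4) = 0


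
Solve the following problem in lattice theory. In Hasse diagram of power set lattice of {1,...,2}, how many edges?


A cover relation a -< b holds when a < b with no c strictly between.
Cover relations:
  {} -< {1}
  {} -< {2}
  {1} -< {1,2}
  {2} -< {1,2}
Total: 4


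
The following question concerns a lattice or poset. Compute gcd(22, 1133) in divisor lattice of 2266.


In a divisor lattice, meet = gcd (greatest common divisor).
By Euclidean algorithm or factoring: gcd(22,1133) = 11


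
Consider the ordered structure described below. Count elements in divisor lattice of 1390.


Divisors of 1390: [1, 2, 5, 10, 139, 278, 695, 1390]
Count: 8


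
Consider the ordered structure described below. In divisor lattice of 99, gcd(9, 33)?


Meet=gcd.
gcd(9,33)=3


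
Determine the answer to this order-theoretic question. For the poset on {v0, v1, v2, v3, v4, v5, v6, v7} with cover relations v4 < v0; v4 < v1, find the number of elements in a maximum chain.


A chain is a totally ordered subset; we count the number of elements in a maximum chain.
Compute, for each element x, the size of the longest chain ending at x:
  v2: 1
  v3: 1
  v4: 1
  v5: 1
  v6: 1
  v7: 1
  ...
A maximum chain: v4 < v0
Number of elements in the longest chain: 2


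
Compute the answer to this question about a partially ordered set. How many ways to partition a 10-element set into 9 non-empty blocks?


S(n,k) = k*S(n-1,k) + S(n-1,k-1).
S(9,9) = 1, S(9,8) = 36
S(10,9) = 9*1 + 36 = 9 + 36
S(10,9) = 45


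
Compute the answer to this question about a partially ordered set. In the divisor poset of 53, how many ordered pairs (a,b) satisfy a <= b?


The order relation is {(a,b) : a <= b}, reflexive so it includes (a,a).
Examples: (1,1), (1,53), (53,53)
Total ordered pairs: 3


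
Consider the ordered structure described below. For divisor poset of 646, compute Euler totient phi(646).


phi(n) = n * prod_{p|n} (1 - 1/p).
Prime divisors of 646: [2, 17, 19]
phi(646) = 646 * (1 - 1/2) * (1 - 1/17) * (1 - 1/19)
phi(646) = 288


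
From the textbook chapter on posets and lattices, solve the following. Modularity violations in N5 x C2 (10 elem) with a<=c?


Modular law: if a <= c then a v (b ^ c) = (a v b) ^ c.
Check all triples (a,b,c) with a <= c among 10 elements.
  e.g. a=(a,0), b=(c,0), c=(b,0): lhs=(a,0) != rhs=(b,0)
  e.g. a=(a,0), b=(c,1), c=(b,0): lhs=(a,0) != rhs=(b,0)
Total violating triples: 6


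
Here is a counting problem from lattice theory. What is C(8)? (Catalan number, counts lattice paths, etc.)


C(n) = C(2n, n) / (n+1).
C(16, 8) = 12870
C(8) = 12870 / 9 = 1430


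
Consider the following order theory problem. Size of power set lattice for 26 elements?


Power set = 2^n.
2^26 = 67108864


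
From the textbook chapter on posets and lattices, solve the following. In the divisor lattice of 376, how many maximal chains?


A maximal chain goes from the minimum element to a maximal element via cover relations.
Counting all min-to-max paths in the cover graph.
Total maximal chains: 4


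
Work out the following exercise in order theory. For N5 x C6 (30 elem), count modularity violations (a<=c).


Modular law: if a <= c then a v (b ^ c) = (a v b) ^ c.
Check all triples (a,b,c) with a <= c among 30 elements.
  e.g. a=(a,0), b=(c,0), c=(b,0): lhs=(a,0) != rhs=(b,0)
  e.g. a=(a,0), b=(c,1), c=(b,0): lhs=(a,0) != rhs=(b,0)
Total violating triples: 126


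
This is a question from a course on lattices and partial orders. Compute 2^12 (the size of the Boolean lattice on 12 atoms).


Power set = 2^n.
2^12 = 4096


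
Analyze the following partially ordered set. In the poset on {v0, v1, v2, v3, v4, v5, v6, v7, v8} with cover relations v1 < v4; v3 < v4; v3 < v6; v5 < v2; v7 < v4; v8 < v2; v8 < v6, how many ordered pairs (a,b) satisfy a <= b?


The order relation is {(a,b) : a <= b}, reflexive so it includes (a,a).
Examples: (v0,v0), (v1,v1), (v1,v4), (v2,v2), (v3,v3), ...
Total ordered pairs: 16


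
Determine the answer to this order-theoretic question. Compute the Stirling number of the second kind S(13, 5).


S(n,k) = k*S(n-1,k) + S(n-1,k-1).
S(12,5) = 1379400, S(12,4) = 611501
S(13,5) = 5*1379400 + 611501 = 6897000 + 611501
S(13,5) = 7508501


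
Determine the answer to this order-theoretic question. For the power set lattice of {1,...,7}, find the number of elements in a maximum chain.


A chain is a totally ordered subset; we count the number of elements in a maximum chain.
Compute, for each element x, the size of the longest chain ending at x:
  {}: 1
  {1}: 2
  {2}: 2
  {3}: 2
  {4}: 2
  {5}: 2
  ...
A maximum chain: {} < {1} < {1,2} < {1,2,3} < {1,2,3,4} < {1,2,3,4,5} < {1,2,3,4,5,6} < {1,2,3,4,5,6,7}
Number of elements in the longest chain: 8


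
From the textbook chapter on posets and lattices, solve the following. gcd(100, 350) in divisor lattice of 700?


Meet=gcd.
gcd(100,350)=50


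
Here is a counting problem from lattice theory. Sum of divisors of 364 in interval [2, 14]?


Interval [2,14] in divisors of 364: [2, 14]
Sum = 16


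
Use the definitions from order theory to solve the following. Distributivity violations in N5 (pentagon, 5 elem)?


Distributive law: a ^ (b v c) = (a ^ b) v (a ^ c).
Check all 5^3 = 125 ordered triples (a,b,c).
  e.g. a=b, b=a, c=c: lhs=b != rhs=a
  e.g. a=b, b=c, c=a: lhs=b != rhs=a
Total violating triples: 2


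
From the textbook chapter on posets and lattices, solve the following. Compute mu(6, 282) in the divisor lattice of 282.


In a divisor lattice, mu(a,b) = mu(b/a) where mu is the classical Mobius function.
b/a = 282/6 = 47
Prime factorization of 47: primes [47]
47 is squarefree with 1 prime factor(s), so mu(47) = (-1)^1 = -1


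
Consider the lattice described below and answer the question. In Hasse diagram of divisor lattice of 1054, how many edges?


A cover relation a -< b holds when a < b with no c strictly between.
Cover relations:
  1 -< 2
  1 -< 17
  1 -< 31
  2 -< 34
  2 -< 62
  17 -< 34
  17 -< 527
  31 -< 62
  ...4 more
Total: 12


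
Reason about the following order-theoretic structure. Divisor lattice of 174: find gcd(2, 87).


In a divisor lattice, meet = gcd (greatest common divisor).
By Euclidean algorithm or factoring: gcd(2,87) = 1


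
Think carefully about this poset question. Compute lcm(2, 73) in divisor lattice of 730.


In a divisor lattice, join = lcm (least common multiple).
gcd(2,73) = 1
lcm(2,73) = 2*73/gcd = 146/1 = 146


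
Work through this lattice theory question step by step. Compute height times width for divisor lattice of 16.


Height = length of longest chain minus 1; width = size of largest antichain.
A maximum chain: 1 | 2 | 4 | 8 | 16  (height 4).
A maximum antichain: {1}  (width 1).
Product = 4 * 1 = 4


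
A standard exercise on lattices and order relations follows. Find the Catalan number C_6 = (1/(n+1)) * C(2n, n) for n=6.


C(n) = C(2n, n) / (n+1).
C(12, 6) = 924
C(6) = 924 / 7 = 132


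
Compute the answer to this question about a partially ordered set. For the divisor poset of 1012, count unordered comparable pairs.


A comparable pair {a,b} has a < b or b < a in the order.
Count unordered pairs where one element is strictly below the other.
Examples: {1,2}, {1,4}, {1,11}, {1,22}, ...
Total comparable pairs: 42


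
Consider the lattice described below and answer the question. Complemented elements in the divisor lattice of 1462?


An element a is complemented if some b has a meet b = bottom, a join b = top.
a is complemented iff gcd(a, n/a)=1, i.e. a is a unitary divisor of 1462.
Complemented elements: 1, 2, 17, 34, 43, 86, ... (2 more)
Count: 8


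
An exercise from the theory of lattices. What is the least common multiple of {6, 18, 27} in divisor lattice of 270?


In a divisor lattice, join = lcm (least common multiple).
Compute lcm iteratively: start with first element, then lcm(current, next).
Elements: [6, 18, 27]
lcm(6,18) = 18
lcm(18,27) = 54
Final lcm = 54


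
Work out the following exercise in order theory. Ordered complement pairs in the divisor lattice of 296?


Complement pair (a,b): a meet b = bottom, a join b = top.
Here: gcd(a,b)=1 and lcm(a,b)=296, i.e. a*b=296 with a,b coprime.
Pairs found: (1,296), (8,37), (37,8), (296,1)
Total ordered pairs: 4


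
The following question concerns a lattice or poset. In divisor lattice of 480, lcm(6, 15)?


Join=lcm.
gcd(6,15)=3
lcm=30


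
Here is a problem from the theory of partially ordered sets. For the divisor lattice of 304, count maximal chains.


A maximal chain goes from the minimum element to a maximal element via cover relations.
Counting all min-to-max paths in the cover graph.
Total maximal chains: 5


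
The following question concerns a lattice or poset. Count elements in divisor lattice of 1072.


Divisors of 1072: [1, 2, 4, 8, 16, 67, 134, 268, 536, 1072]
Count: 10


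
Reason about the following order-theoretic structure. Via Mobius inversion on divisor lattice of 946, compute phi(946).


phi(n) = n * prod_{p|n} (1 - 1/p).
Prime divisors of 946: [2, 11, 43]
phi(946) = 946 * (1 - 1/2) * (1 - 1/11) * (1 - 1/43)
phi(946) = 420


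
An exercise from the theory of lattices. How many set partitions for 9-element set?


B(n) = number of set partitions of an n-element set.
B(n) satisfies the recurrence: B(n+1) = sum_k C(n,k)*B(k).
B(9) = 21147


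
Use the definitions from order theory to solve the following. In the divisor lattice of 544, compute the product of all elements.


Divisors of 544: [1, 2, 4, 8, 16, 17, 32, 34, 68, 136, 272, 544]
Product = n^(d(n)/2) = 544^(12/2)
Product = 25917517364985856


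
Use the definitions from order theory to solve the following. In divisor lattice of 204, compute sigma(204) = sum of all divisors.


sigma(n) = sum of divisors.
Divisors of 204: [1, 2, 3, 4, 6, 12, 17, 34, 51, 68, 102, 204]
Sum = 504


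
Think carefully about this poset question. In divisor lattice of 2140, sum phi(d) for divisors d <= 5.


Divisors of 2140 up to 5: [1, 2, 4, 5]
phi values: [1, 1, 2, 4]
Sum = 8


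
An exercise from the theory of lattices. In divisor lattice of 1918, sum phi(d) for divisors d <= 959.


Divisors of 1918 up to 959: [1, 2, 7, 14, 137, 274, 959]
phi values: [1, 1, 6, 6, 136, 136, 816]
Sum = 1102


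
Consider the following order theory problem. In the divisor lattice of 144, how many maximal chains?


A maximal chain goes from the minimum element to a maximal element via cover relations.
Counting all min-to-max paths in the cover graph.
Total maximal chains: 15


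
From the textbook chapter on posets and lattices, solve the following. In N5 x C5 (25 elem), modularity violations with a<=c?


Modular law: if a <= c then a v (b ^ c) = (a v b) ^ c.
Check all triples (a,b,c) with a <= c among 25 elements.
  e.g. a=(a,0), b=(c,0), c=(b,0): lhs=(a,0) != rhs=(b,0)
  e.g. a=(a,0), b=(c,1), c=(b,0): lhs=(a,0) != rhs=(b,0)
Total violating triples: 75


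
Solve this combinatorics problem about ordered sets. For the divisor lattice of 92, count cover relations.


A cover relation a -< b holds when a < b with no c strictly between.
Cover relations:
  1 -< 2
  1 -< 23
  2 -< 4
  2 -< 46
  4 -< 92
  23 -< 46
  46 -< 92
Total: 7


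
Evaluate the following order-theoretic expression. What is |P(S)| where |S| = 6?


Power set = 2^n.
2^6 = 64


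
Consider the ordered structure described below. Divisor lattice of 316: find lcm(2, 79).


In a divisor lattice, join = lcm (least common multiple).
gcd(2,79) = 1
lcm(2,79) = 2*79/gcd = 158/1 = 158


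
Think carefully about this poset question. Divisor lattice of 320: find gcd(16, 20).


In a divisor lattice, meet = gcd (greatest common divisor).
By Euclidean algorithm or factoring: gcd(16,20) = 4


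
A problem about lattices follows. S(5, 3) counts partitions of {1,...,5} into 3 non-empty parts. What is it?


S(n,k) = k*S(n-1,k) + S(n-1,k-1).
S(4,3) = 6, S(4,2) = 7
S(5,3) = 3*6 + 7 = 18 + 7
S(5,3) = 25


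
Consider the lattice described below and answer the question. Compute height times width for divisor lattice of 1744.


Height = length of longest chain minus 1; width = size of largest antichain.
A maximum chain: 1 | 109 | 218 | 436 | 872 | 1744  (height 5).
A maximum antichain: {2, 109}  (width 2).
Product = 5 * 2 = 10


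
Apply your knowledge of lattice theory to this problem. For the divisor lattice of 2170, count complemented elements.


An element a is complemented if some b has a meet b = bottom, a join b = top.
a is complemented iff gcd(a, n/a)=1, i.e. a is a unitary divisor of 2170.
Complemented elements: 1, 2, 5, 7, 10, 14, ... (10 more)
Count: 16


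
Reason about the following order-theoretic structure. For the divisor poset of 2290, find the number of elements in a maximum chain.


A chain is a totally ordered subset; we count the number of elements in a maximum chain.
Compute, for each element x, the size of the longest chain ending at x:
  1: 1
  2: 2
  5: 2
  229: 2
  10: 3
  458: 3
  ...
A maximum chain: 1 < 2 < 10 < 2290
Number of elements in the longest chain: 4


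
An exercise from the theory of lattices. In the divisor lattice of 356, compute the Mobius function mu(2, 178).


In a divisor lattice, mu(a,b) = mu(b/a) where mu is the classical Mobius function.
b/a = 178/2 = 89
Prime factorization of 89: primes [89]
89 is squarefree with 1 prime factor(s), so mu(89) = (-1)^1 = -1


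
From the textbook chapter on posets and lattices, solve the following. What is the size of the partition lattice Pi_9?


B(n) = number of set partitions of an n-element set.
B(n) satisfies the recurrence: B(n+1) = sum_k C(n,k)*B(k).
B(9) = 21147


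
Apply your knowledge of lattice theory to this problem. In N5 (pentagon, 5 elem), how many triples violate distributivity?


Distributive law: a ^ (b v c) = (a ^ b) v (a ^ c).
Check all 5^3 = 125 ordered triples (a,b,c).
  e.g. a=b, b=a, c=c: lhs=b != rhs=a
  e.g. a=b, b=c, c=a: lhs=b != rhs=a
Total violating triples: 2


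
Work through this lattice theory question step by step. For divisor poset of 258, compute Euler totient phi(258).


phi(n) = n * prod_{p|n} (1 - 1/p).
Prime divisors of 258: [2, 3, 43]
phi(258) = 258 * (1 - 1/2) * (1 - 1/3) * (1 - 1/43)
phi(258) = 84


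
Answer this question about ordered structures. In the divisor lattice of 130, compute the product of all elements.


Divisors of 130: [1, 2, 5, 10, 13, 26, 65, 130]
Product = n^(d(n)/2) = 130^(8/2)
Product = 285610000


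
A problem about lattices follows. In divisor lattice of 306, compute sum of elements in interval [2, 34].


Interval [2,34] in divisors of 306: [2, 34]
Sum = 36


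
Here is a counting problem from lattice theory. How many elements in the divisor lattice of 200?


Divisors of 200: [1, 2, 4, 5, 8, 10, 20, 25, 40, 50, 100, 200]
Count: 12


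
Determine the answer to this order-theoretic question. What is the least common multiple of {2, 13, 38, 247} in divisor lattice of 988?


In a divisor lattice, join = lcm (least common multiple).
Compute lcm iteratively: start with first element, then lcm(current, next).
Elements: [2, 13, 38, 247]
lcm(2,13) = 26
lcm(26,38) = 494
lcm(494,247) = 494
Final lcm = 494
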